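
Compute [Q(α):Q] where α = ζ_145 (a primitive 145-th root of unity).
[Q(α):Q] = 112

The minimal polynomial of ζ_145 over Q is the 145-th cyclotomic polynomial Φ_145(x), which is irreducible over Q and has degree φ(145) = 112. Hence [Q(α):Q] = φ(145) = 112.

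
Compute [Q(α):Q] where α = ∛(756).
[Q(α):Q] = 3

The minimal polynomial of α is x^3 - 756, irreducible over Q since 756 is not a perfect cube (so x^3 - 756 has no rational root). Hence [Q(α):Q] = deg(m_α) = 3.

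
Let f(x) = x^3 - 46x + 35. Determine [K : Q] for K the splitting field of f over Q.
[K : Q] = 6

By the rational root test, any rational root of the monic integer polynomial f(x) = x^3 - 46x + 35 must be an integer dividing the constant term 35, i.e. one of ±{1, 5, 7, 35}. Evaluating: f(1) = -10, f(-1) = 80, f(5) = -70, f(-5) = 140, f(7) = 56, f(-7) = 14, f(35) = 41300, f(-35) = -41230; none is 0, so f has no rational root and is therefore irreducible over Q (a cubic with no linear factor over a field is irreducible). For an irreducible cubic, the Galois group is A_3 or S_3 according as the discriminant disc(f) = -4a^3 - 27b^2 = -4·(-46)^3 - 27·(35)^2 = 356269 is or is not a square in Q. Here disc(f) = 356269 is not a perfect square in Q, so the Galois group of f over Q is not contained in A_3 and must be all of S_3. The splitting field has degree |S_3| = 6 over Q, so [K : Q] = 6.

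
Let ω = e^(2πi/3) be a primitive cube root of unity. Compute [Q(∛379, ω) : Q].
[Q(∛379, ω) : Q] = 6

[Q(∛379):Q] = 3 (min poly x^3 - 379, irreducible since 379 is not a perfect cube). [Q(ω):Q] = 2 (min poly x^2 + x + 1). Since Q(∛379) ⊂ R and ω ∉ R, we have ω ∉ Q(∛379), so x^2 + x + 1 remains irreducible over Q(∛379) and [Q(∛379, ω) : Q(∛379)] = 2. By the tower law, [Q(∛379, ω) : Q] = 3 · 2 = 6. (In fact Q(∛379, ω) is the splitting field of x^3 - 379 over Q.)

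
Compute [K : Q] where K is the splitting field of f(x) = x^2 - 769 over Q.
[K : Q] = 2

f(x) = x^2 - 769 factors as (x - √769)(x + √769). The splitting field is K = Q(√769). Since 769 is squarefree and > 1, it is not a perfect square, so x^2 - 769 is irreducible over Q and [Q(√769) : Q] = 2. Hence [K : Q] = 2.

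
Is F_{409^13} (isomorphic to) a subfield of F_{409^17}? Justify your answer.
No: F_{409^13} is not a subfield of F_{409^17}

F_{p^m} embeds in F_{p^n} iff m | n. Here 13 ∤ 17 (since 17 = 1·13 + 4 with remainder 4 ≠ 0), so F_{409^13} is not a subfield of F_{409^17}. Equivalently: if it were, the tower law would give 13 = [F_{409^13}:F_409] dividing [F_{409^17}:F_409] = 17, contradiction.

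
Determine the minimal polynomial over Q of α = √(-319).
m_α(x) = x^2 + 319

α satisfies α^2 + 319 = 0, so x^2 + 319 annihilates α. Since d = -319 is squarefree and ≠ 1, it is not a perfect square in Q, so x^2 + 319 has no rational root and is therefore irreducible over Q (a degree-2 polynomial over a field is irreducible iff it has no root). Hence m_α(x) = x^2 + 319.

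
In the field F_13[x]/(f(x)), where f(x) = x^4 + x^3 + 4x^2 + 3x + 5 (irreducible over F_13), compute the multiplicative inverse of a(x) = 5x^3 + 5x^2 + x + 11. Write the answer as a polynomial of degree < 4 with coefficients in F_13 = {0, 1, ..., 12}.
a(x)^(-1) ≡ 10x^2 + 12x + 12 (mod f(x))

Since f is irreducible over F_13, F_13[x]/(f) is a field and a(x) ≠ 0 has an inverse. Apply the extended Euclidean algorithm to f(x) and a(x) in F_13[x]: f(x) = (8x)·a(x) + (9x^2 + 6x + 5);  a(x) = (2x + 5)·(9x^2 + 6x + 5) + (12). The last nonzero remainder is the constant 12 = gcd(f, a) in F_13. Back-substituting through the division chain expresses 12 = s(x)·a(x) + t(x)·f(x) with s(x) ≡ 3x^2 + x + 1 (mod f), so (3x^2 + x + 1)·a(x) ≡ 12 (mod f). Multiplying by 12^(-1) ≡ 12 in F_13 gives a(x)^(-1) ≡ 12·(3x^2 + x + 1) ≡ 10x^2 + 12x + 12 (mod f). Check: (5x^3 + 5x^2 + x + 11)·(10x^2 + 12x + 12) = 11x^5 + 6x^4 + x + 2 ≡ 1 (mod x^4 + x^3 + 4x^2 + 3x + 5).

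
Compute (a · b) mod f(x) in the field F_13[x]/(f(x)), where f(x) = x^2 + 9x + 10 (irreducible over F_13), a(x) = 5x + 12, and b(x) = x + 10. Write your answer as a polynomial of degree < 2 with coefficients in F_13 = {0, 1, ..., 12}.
a · b ≡ 4x + 5 (mod f(x))

Multiply in F_13[x]: a(x)·b(x) = (5x + 12)·(x + 10) = 5x^2 + 10x + 3. This has degree ≥ 2, so divide by f(x) over F_13: 5x^2 + 10x + 3 = (5)·(x^2 + 9x + 10) + (4x + 5). Hence a·b ≡ 4x + 5 (mod f). (F_13[x]/(f) is a field with 13^2 = 169 elements since f is irreducible of degree 2.)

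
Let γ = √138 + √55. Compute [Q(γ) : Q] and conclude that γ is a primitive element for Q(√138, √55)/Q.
[Q(γ) : Q] = 4 (equivalently, Q(γ) = Q(√138, √55))

Obviously Q(γ) ⊆ Q(√138, √55), and [Q(√138, √55):Q] = 4 (since 138, 55 are distinct squarefree integers > 1 with 7590 not a perfect square). To show equality we compute the minimal polynomial of γ. From γ = √138 + √55: γ^2 = 138 + 2√(7590) + 55 = 193 + 2√(7590), so γ^2 - 193 = 2√(7590); squaring, (γ^2 - 193)^2 = 4·7590, i.e. γ^4 - 386γ^2 + 37249 - 30360 = 0, i.e. γ^4 - 386γ^2 + 6889 = 0. So γ is a root of x^4 - 386x^2 + 6889. This polynomial is irreducible over Q: it has no rational root (each ±√138 ± √55 is irrational), and any factorization into two quadratics over Q would force √(7590) ∈ Q (pairing opposite roots) or √138, √55 ∈ Q (other pairings), all impossible. Hence [Q(γ):Q] = 4 = [Q(√138, √55):Q], so Q(γ) = Q(√138, √55).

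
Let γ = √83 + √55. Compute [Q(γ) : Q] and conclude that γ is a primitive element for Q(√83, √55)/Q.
[Q(γ) : Q] = 4 (equivalently, Q(γ) = Q(√83, √55))

Obviously Q(γ) ⊆ Q(√83, √55), and [Q(√83, √55):Q] = 4 (since 83, 55 are distinct squarefree integers > 1 with 4565 not a perfect square). To show equality we compute the minimal polynomial of γ. From γ = √83 + √55: γ^2 = 83 + 2√(4565) + 55 = 138 + 2√(4565), so γ^2 - 138 = 2√(4565); squaring, (γ^2 - 138)^2 = 4·4565, i.e. γ^4 - 276γ^2 + 19044 - 18260 = 0, i.e. γ^4 - 276γ^2 + 784 = 0. So γ is a root of x^4 - 276x^2 + 784. This polynomial is irreducible over Q: it has no rational root (each ±√83 ± √55 is irrational), and any factorization into two quadratics over Q would force √(4565) ∈ Q (pairing opposite roots) or √83, √55 ∈ Q (other pairings), all impossible. Hence [Q(γ):Q] = 4 = [Q(√83, √55):Q], so Q(γ) = Q(√83, √55).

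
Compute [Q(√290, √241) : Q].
[Q(√290, √241) : Q] = 4

[Q(√290):Q] = 2 (min poly x^2 - 290, irreducible since 290 is squarefree > 1). For the top step, suppose √241 ∈ Q(√290), say √241 = c + d√290 with c, d ∈ Q. Squaring: 241 = c^2 + 290d^2 + 2cd√290. Since √290 ∉ Q this forces 2cd = 0. If d = 0 then √241 = c ∈ Q, contradicting 241 squarefree > 1. If c = 0 then 241 = 290d^2, so 290·241 = (290d)^2 is a perfect square in Q — but 290·241 = 69890 is not a perfect square (since 290 and 241 are distinct squarefree integers). Contradiction. Hence √241 ∉ Q(√290), so x^2 - 241 stays irreducible over Q(√290) and [Q(√290, √241) : Q(√290)] = 2. By the tower law, [Q(√290, √241) : Q] = 2 · 2 = 4.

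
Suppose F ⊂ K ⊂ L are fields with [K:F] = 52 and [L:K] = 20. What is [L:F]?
[L:F] = 1040

The tower law says that for any tower of field extensions F ⊂ K ⊂ L with finite degrees, [L:F] = [L:K] · [K:F]. Here this gives [L:F] = 20 · 52 = 1040.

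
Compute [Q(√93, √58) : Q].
[Q(√93, √58) : Q] = 4

[Q(√93):Q] = 2 (min poly x^2 - 93, irreducible since 93 is squarefree > 1). For the top step, suppose √58 ∈ Q(√93), say √58 = c + d√93 with c, d ∈ Q. Squaring: 58 = c^2 + 93d^2 + 2cd√93. Since √93 ∉ Q this forces 2cd = 0. If d = 0 then √58 = c ∈ Q, contradicting 58 squarefree > 1. If c = 0 then 58 = 93d^2, so 93·58 = (93d)^2 is a perfect square in Q — but 93·58 = 5394 is not a perfect square (since 93 and 58 are distinct squarefree integers). Contradiction. Hence √58 ∉ Q(√93), so x^2 - 58 stays irreducible over Q(√93) and [Q(√93, √58) : Q(√93)] = 2. By the tower law, [Q(√93, √58) : Q] = 2 · 2 = 4.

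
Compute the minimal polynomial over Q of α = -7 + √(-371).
m_α(x) = x^2 + 14x + 420

From α + 7 = √(-371), squaring gives (α + 7)^2 = -371, i.e. α^2 + 14α + 49 = -371, so α^2 + 14α + 420 = 0. The discriminant of x^2 + 14x + 420 is (14)^2 - 4·(420) = 196 - 1680 = -1484, and 4·(-371) is not a perfect square in Q since -371 is squarefree and ≠ 1. Hence x^2 + 14x + 420 is irreducible over Q and is the minimal polynomial of α.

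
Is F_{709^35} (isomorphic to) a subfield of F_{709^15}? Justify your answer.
No: F_{709^35} is not a subfield of F_{709^15}

F_{p^m} embeds in F_{p^n} iff m | n. Here 35 ∤ 15 (since 15 = 0·35 + 15 with remainder 15 ≠ 0), so F_{709^35} is not a subfield of F_{709^15}. Equivalently: if it were, the tower law would give 35 = [F_{709^35}:F_709] dividing [F_{709^15}:F_709] = 15, contradiction.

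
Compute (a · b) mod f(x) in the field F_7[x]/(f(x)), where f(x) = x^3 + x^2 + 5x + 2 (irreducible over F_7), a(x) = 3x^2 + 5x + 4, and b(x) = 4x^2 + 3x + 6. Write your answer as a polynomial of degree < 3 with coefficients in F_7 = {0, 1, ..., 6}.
a · b ≡ 3x + 4 (mod f(x))

Multiply in F_7[x]: a(x)·b(x) = (3x^2 + 5x + 4)·(4x^2 + 3x + 6) = 5x^4 + x^3 + 3. This has degree ≥ 3, so divide by f(x) over F_7: 5x^4 + x^3 + 3 = (5x + 3)·(x^3 + x^2 + 5x + 2) + (3x + 4). Hence a·b ≡ 3x + 4 (mod f). (F_7[x]/(f) is a field with 7^3 = 343 elements since f is irreducible of degree 3.)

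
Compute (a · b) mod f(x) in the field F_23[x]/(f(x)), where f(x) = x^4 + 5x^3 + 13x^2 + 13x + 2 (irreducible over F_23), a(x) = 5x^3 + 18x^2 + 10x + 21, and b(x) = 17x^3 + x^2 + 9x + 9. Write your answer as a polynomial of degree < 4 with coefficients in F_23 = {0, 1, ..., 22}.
a · b ≡ 14x^2 + 17x + 11 (mod f(x))

Multiply in F_23[x]: a(x)·b(x) = (5x^3 + 18x^2 + 10x + 21)·(17x^3 + x^2 + 9x + 9) = 16x^6 + 12x^5 + 3x^4 + 22x^3 + 20x^2 + 3x + 5. This has degree ≥ 4, so divide by f(x) over F_23: 16x^6 + 12x^5 + 3x^4 + 22x^3 + 20x^2 + 3x + 5 = (16x^2 + x + 20)·(x^4 + 5x^3 + 13x^2 + 13x + 2) + (14x^2 + 17x + 11). Hence a·b ≡ 14x^2 + 17x + 11 (mod f). (F_23[x]/(f) is a field with 23^4 = 279841 elements since f is irreducible of degree 4.)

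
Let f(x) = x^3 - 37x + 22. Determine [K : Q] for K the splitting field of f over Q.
[K : Q] = 6

By the rational root test, any rational root of the monic integer polynomial f(x) = x^3 - 37x + 22 must be an integer dividing the constant term 22, i.e. one of ±{1, 2, 11, 22}. Evaluating: f(1) = -14, f(-1) = 58, f(2) = -44, f(-2) = 88, f(11) = 946, f(-11) = -902, f(22) = 9856, f(-22) = -9812; none is 0, so f has no rational root and is therefore irreducible over Q (a cubic with no linear factor over a field is irreducible). For an irreducible cubic, the Galois group is A_3 or S_3 according as the discriminant disc(f) = -4a^3 - 27b^2 = -4·(-37)^3 - 27·(22)^2 = 189544 is or is not a square in Q. Here disc(f) = 189544 is not a perfect square in Q, so the Galois group of f over Q is not contained in A_3 and must be all of S_3. The splitting field has degree |S_3| = 6 over Q, so [K : Q] = 6.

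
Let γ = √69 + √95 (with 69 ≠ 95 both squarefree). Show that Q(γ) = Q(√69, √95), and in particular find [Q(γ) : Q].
[Q(γ) : Q] = 4 (equivalently, Q(γ) = Q(√69, √95))

Obviously Q(γ) ⊆ Q(√69, √95), and [Q(√69, √95):Q] = 4 (since 69, 95 are distinct squarefree integers > 1 with 6555 not a perfect square). To show equality we compute the minimal polynomial of γ. From γ = √69 + √95: γ^2 = 69 + 2√(6555) + 95 = 164 + 2√(6555), so γ^2 - 164 = 2√(6555); squaring, (γ^2 - 164)^2 = 4·6555, i.e. γ^4 - 328γ^2 + 26896 - 26220 = 0, i.e. γ^4 - 328γ^2 + 676 = 0. So γ is a root of x^4 - 328x^2 + 676. This polynomial is irreducible over Q: it has no rational root (each ±√69 ± √95 is irrational), and any factorization into two quadratics over Q would force √(6555) ∈ Q (pairing opposite roots) or √69, √95 ∈ Q (other pairings), all impossible. Hence [Q(γ):Q] = 4 = [Q(√69, √95):Q], so Q(γ) = Q(√69, √95).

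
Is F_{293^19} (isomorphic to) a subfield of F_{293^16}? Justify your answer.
No: F_{293^19} is not a subfield of F_{293^16}

F_{p^m} embeds in F_{p^n} iff m | n. Here 19 ∤ 16 (since 16 = 0·19 + 16 with remainder 16 ≠ 0), so F_{293^19} is not a subfield of F_{293^16}. Equivalently: if it were, the tower law would give 19 = [F_{293^19}:F_293] dividing [F_{293^16}:F_293] = 16, contradiction.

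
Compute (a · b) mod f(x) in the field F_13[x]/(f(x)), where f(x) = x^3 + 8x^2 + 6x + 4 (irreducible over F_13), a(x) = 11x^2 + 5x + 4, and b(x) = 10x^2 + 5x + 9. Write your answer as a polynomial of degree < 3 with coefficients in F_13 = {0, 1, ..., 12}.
a · b ≡ 10x^2 + 11x + 3 (mod f(x))

Multiply in F_13[x]: a(x)·b(x) = (11x^2 + 5x + 4)·(10x^2 + 5x + 9) = 6x^4 + x^3 + 8x^2 + 10. This has degree ≥ 3, so divide by f(x) over F_13: 6x^4 + x^3 + 8x^2 + 10 = (6x + 5)·(x^3 + 8x^2 + 6x + 4) + (10x^2 + 11x + 3). Hence a·b ≡ 10x^2 + 11x + 3 (mod f). (F_13[x]/(f) is a field with 13^3 = 2197 elements since f is irreducible of degree 3.)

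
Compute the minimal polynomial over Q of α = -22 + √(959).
m_α(x) = x^2 + 44x - 475

From α + 22 = √(959), squaring gives (α + 22)^2 = 959, i.e. α^2 + 44α + 484 = 959, so α^2 + 44α - 475 = 0. The discriminant of x^2 + 44x - 475 is (44)^2 - 4·(-475) = 1936 + 1900 = 3836, and 4·(959) is not a perfect square in Q since 959 is squarefree and ≠ 1. Hence x^2 + 44x - 475 is irreducible over Q and is the minimal polynomial of α.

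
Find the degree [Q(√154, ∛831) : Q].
[Q(√154, ∛831) : Q] = 6

Let L = Q(√154, ∛831). Since Q(√154) ⊂ L and [Q(√154):Q] = 2, the tower law gives 2 | [L:Q]. Likewise Q(∛831) ⊂ L with [Q(∛831):Q] = 3 (because 831 is not a perfect cube), so 3 | [L:Q]. As gcd(2,3) = 1, [L:Q] is divisible by 6. Conversely L is generated over Q by √154 and ∛831, so [L:Q] ≤ 2·3 = 6. Therefore [Q(√154, ∛831) : Q] = 6.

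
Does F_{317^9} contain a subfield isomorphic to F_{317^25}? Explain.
No: F_{317^25} is not a subfield of F_{317^9}

F_{p^m} embeds in F_{p^n} iff m | n. Here 25 ∤ 9 (since 9 = 0·25 + 9 with remainder 9 ≠ 0), so F_{317^25} is not a subfield of F_{317^9}. Equivalently: if it were, the tower law would give 25 = [F_{317^25}:F_317] dividing [F_{317^9}:F_317] = 9, contradiction.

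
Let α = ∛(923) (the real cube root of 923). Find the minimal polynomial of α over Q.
m_α(x) = x^3 - 923

α satisfies α^3 = 923, so x^3 - 923 annihilates α. By the rational root test, a rational root p/q (in lowest terms) of x^3 - 923 would satisfy p^3 = 923 q^3, forcing q = 1 and p^3 = 923; but 923 is not a perfect cube, contradiction. A monic cubic over Q with no rational root is irreducible (any nontrivial factorization would include a linear factor). Hence x^3 - 923 is the minimal polynomial of α, and in particular [Q(α):Q] = 3.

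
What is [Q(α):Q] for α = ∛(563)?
[Q(α):Q] = 3

The minimal polynomial of α is x^3 - 563, irreducible over Q since 563 is not a perfect cube (so x^3 - 563 has no rational root). Hence [Q(α):Q] = deg(m_α) = 3.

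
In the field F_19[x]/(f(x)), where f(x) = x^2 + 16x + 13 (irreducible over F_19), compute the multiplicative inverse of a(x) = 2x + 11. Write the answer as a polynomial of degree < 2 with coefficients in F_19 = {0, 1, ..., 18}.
a(x)^(-1) ≡ 5x + 5 (mod f(x))

Since f is irreducible over F_19, F_19[x]/(f) is a field and a(x) ≠ 0 has an inverse. Apply the extended Euclidean algorithm to f(x) and a(x) in F_19[x]: f(x) = (10x + 10)·a(x) + (17). The last nonzero remainder is the constant 17 = gcd(f, a) in F_19. Back-substituting through the division chain expresses 17 = s(x)·a(x) + t(x)·f(x) with s(x) ≡ 9x + 9 (mod f), so (9x + 9)·a(x) ≡ 17 (mod f). Multiplying by 17^(-1) ≡ 9 in F_19 gives a(x)^(-1) ≡ 9·(9x + 9) ≡ 5x + 5 (mod f). Check: (2x + 11)·(5x + 5) = 10x^2 + 8x + 17 ≡ 1 (mod x^2 + 16x + 13).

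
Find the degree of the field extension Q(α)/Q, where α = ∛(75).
[Q(α):Q] = 3

The minimal polynomial of α is x^3 - 75, irreducible over Q since 75 is not a perfect cube (so x^3 - 75 has no rational root). Hence [Q(α):Q] = deg(m_α) = 3.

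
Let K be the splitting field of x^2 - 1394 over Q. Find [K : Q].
[K : Q] = 2

f(x) = x^2 - 1394 factors as (x - √1394)(x + √1394). The splitting field is K = Q(√1394). Since 1394 is squarefree and > 1, it is not a perfect square, so x^2 - 1394 is irreducible over Q and [Q(√1394) : Q] = 2. Hence [K : Q] = 2.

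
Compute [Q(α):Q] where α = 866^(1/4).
[Q(α):Q] = 4

α is a root of x^4 - 866. By Eisenstein's criterion at the prime p = 2 (which divides the constant term 866 but p^2 = 4 does not, since 866 is squarefree), x^4 - 866 is irreducible over Q. Hence [Q(α):Q] = 4.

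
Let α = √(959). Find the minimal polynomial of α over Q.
m_α(x) = x^2 - 959

α satisfies α^2 - 959 = 0, so x^2 - 959 annihilates α. Since d = 959 is squarefree and ≠ 1, it is not a perfect square in Q, so x^2 - 959 has no rational root and is therefore irreducible over Q (a degree-2 polynomial over a field is irreducible iff it has no root). Hence m_α(x) = x^2 - 959.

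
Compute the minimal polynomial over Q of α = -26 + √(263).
m_α(x) = x^2 + 52x + 413

From α + 26 = √(263), squaring gives (α + 26)^2 = 263, i.e. α^2 + 52α + 676 = 263, so α^2 + 52α + 413 = 0. The discriminant of x^2 + 52x + 413 is (52)^2 - 4·(413) = 2704 - 1652 = 1052, and 4·(263) is not a perfect square in Q since 263 is squarefree and ≠ 1. Hence x^2 + 52x + 413 is irreducible over Q and is the minimal polynomial of α.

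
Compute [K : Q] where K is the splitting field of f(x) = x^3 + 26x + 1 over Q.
[K : Q] = 6

By the rational root test, any rational root of the monic integer polynomial f(x) = x^3 + 26x + 1 must be an integer dividing the constant term 1, i.e. one of ±{1}. Evaluating: f(1) = 28, f(-1) = -26; none is 0, so f has no rational root and is therefore irreducible over Q (a cubic with no linear factor over a field is irreducible). For an irreducible cubic, the Galois group is A_3 or S_3 according as the discriminant disc(f) = -4a^3 - 27b^2 = -4·(26)^3 - 27·(1)^2 = -70331 is or is not a square in Q. Here disc(f) = -70331 is not a perfect square in Q, so the Galois group of f over Q is not contained in A_3 and must be all of S_3. The splitting field has degree |S_3| = 6 over Q, so [K : Q] = 6.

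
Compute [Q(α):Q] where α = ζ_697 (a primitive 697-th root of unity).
[Q(α):Q] = 640

The minimal polynomial of ζ_697 over Q is the 697-th cyclotomic polynomial Φ_697(x), which is irreducible over Q and has degree φ(697) = 640. Hence [Q(α):Q] = φ(697) = 640.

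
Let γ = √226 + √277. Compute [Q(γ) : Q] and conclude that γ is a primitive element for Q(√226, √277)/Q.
[Q(γ) : Q] = 4 (equivalently, Q(γ) = Q(√226, √277))

Obviously Q(γ) ⊆ Q(√226, √277), and [Q(√226, √277):Q] = 4 (since 226, 277 are distinct squarefree integers > 1 with 62602 not a perfect square). To show equality we compute the minimal polynomial of γ. From γ = √226 + √277: γ^2 = 226 + 2√(62602) + 277 = 503 + 2√(62602), so γ^2 - 503 = 2√(62602); squaring, (γ^2 - 503)^2 = 4·62602, i.e. γ^4 - 1006γ^2 + 253009 - 250408 = 0, i.e. γ^4 - 1006γ^2 + 2601 = 0. So γ is a root of x^4 - 1006x^2 + 2601. This polynomial is irreducible over Q: it has no rational root (each ±√226 ± √277 is irrational), and any factorization into two quadratics over Q would force √(62602) ∈ Q (pairing opposite roots) or √226, √277 ∈ Q (other pairings), all impossible. Hence [Q(γ):Q] = 4 = [Q(√226, √277):Q], so Q(γ) = Q(√226, √277).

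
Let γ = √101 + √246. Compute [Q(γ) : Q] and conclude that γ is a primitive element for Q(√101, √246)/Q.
[Q(γ) : Q] = 4 (equivalently, Q(γ) = Q(√101, √246))

Obviously Q(γ) ⊆ Q(√101, √246), and [Q(√101, √246):Q] = 4 (since 101, 246 are distinct squarefree integers > 1 with 24846 not a perfect square). To show equality we compute the minimal polynomial of γ. From γ = √101 + √246: γ^2 = 101 + 2√(24846) + 246 = 347 + 2√(24846), so γ^2 - 347 = 2√(24846); squaring, (γ^2 - 347)^2 = 4·24846, i.e. γ^4 - 694γ^2 + 120409 - 99384 = 0, i.e. γ^4 - 694γ^2 + 21025 = 0. So γ is a root of x^4 - 694x^2 + 21025. This polynomial is irreducible over Q: it has no rational root (each ±√101 ± √246 is irrational), and any factorization into two quadratics over Q would force √(24846) ∈ Q (pairing opposite roots) or √101, √246 ∈ Q (other pairings), all impossible. Hence [Q(γ):Q] = 4 = [Q(√101, √246):Q], so Q(γ) = Q(√101, √246).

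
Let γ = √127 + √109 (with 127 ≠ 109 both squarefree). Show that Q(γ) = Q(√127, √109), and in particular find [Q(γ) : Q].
[Q(γ) : Q] = 4 (equivalently, Q(γ) = Q(√127, √109))

Obviously Q(γ) ⊆ Q(√127, √109), and [Q(√127, √109):Q] = 4 (since 127, 109 are distinct squarefree integers > 1 with 13843 not a perfect square). To show equality we compute the minimal polynomial of γ. From γ = √127 + √109: γ^2 = 127 + 2√(13843) + 109 = 236 + 2√(13843), so γ^2 - 236 = 2√(13843); squaring, (γ^2 - 236)^2 = 4·13843, i.e. γ^4 - 472γ^2 + 55696 - 55372 = 0, i.e. γ^4 - 472γ^2 + 324 = 0. So γ is a root of x^4 - 472x^2 + 324. This polynomial is irreducible over Q: it has no rational root (each ±√127 ± √109 is irrational), and any factorization into two quadratics over Q would force √(13843) ∈ Q (pairing opposite roots) or √127, √109 ∈ Q (other pairings), all impossible. Hence [Q(γ):Q] = 4 = [Q(√127, √109):Q], so Q(γ) = Q(√127, √109).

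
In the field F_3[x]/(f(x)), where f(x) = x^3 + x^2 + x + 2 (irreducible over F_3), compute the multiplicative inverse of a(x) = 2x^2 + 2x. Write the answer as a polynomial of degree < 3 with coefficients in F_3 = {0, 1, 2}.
a(x)^(-1) ≡ x^2 + 2x + 1 (mod f(x))

Since f is irreducible over F_3, F_3[x]/(f) is a field and a(x) ≠ 0 has an inverse. Apply the extended Euclidean algorithm to f(x) and a(x) in F_3[x]: f(x) = (2x)·a(x) + (x + 2);  a(x) = (2x + 1)·(x + 2) + (1). The last nonzero remainder is the constant 1 = gcd(f, a) in F_3. Back-substituting through the division chain expresses 1 = s(x)·a(x) + t(x)·f(x) with s(x) ≡ x^2 + 2x + 1 (mod f), so a(x)^(-1) ≡ s(x) = x^2 + 2x + 1 (mod f). Check: (2x^2 + 2x)·(x^2 + 2x + 1) = 2x^4 + 2x ≡ 1 (mod x^3 + x^2 + x + 2).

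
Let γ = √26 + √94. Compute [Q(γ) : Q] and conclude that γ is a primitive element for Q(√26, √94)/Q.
[Q(γ) : Q] = 4 (equivalently, Q(γ) = Q(√26, √94))

Obviously Q(γ) ⊆ Q(√26, √94), and [Q(√26, √94):Q] = 4 (since 26, 94 are distinct squarefree integers > 1 with 2444 not a perfect square). To show equality we compute the minimal polynomial of γ. From γ = √26 + √94: γ^2 = 26 + 2√(2444) + 94 = 120 + 2√(2444), so γ^2 - 120 = 2√(2444); squaring, (γ^2 - 120)^2 = 4·2444, i.e. γ^4 - 240γ^2 + 14400 - 9776 = 0, i.e. γ^4 - 240γ^2 + 4624 = 0. So γ is a root of x^4 - 240x^2 + 4624. This polynomial is irreducible over Q: it has no rational root (each ±√26 ± √94 is irrational), and any factorization into two quadratics over Q would force √(2444) ∈ Q (pairing opposite roots) or √26, √94 ∈ Q (other pairings), all impossible. Hence [Q(γ):Q] = 4 = [Q(√26, √94):Q], so Q(γ) = Q(√26, √94).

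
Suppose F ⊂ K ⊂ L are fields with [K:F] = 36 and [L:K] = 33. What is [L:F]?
[L:F] = 1188

The tower law says that for any tower of field extensions F ⊂ K ⊂ L with finite degrees, [L:F] = [L:K] · [K:F]. Here this gives [L:F] = 33 · 36 = 1188.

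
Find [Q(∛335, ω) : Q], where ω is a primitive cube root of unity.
[Q(∛335, ω) : Q] = 6

[Q(∛335):Q] = 3 (min poly x^3 - 335, irreducible since 335 is not a perfect cube). [Q(ω):Q] = 2 (min poly x^2 + x + 1). Since Q(∛335) ⊂ R and ω ∉ R, we have ω ∉ Q(∛335), so x^2 + x + 1 remains irreducible over Q(∛335) and [Q(∛335, ω) : Q(∛335)] = 2. By the tower law, [Q(∛335, ω) : Q] = 3 · 2 = 6. (In fact Q(∛335, ω) is the splitting field of x^3 - 335 over Q.)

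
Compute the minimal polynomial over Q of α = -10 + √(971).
m_α(x) = x^2 + 20x - 871

From α + 10 = √(971), squaring gives (α + 10)^2 = 971, i.e. α^2 + 20α + 100 = 971, so α^2 + 20α - 871 = 0. The discriminant of x^2 + 20x - 871 is (20)^2 - 4·(-871) = 400 + 3484 = 3884, and 4·(971) is not a perfect square in Q since 971 is squarefree and ≠ 1. Hence x^2 + 20x - 871 is irreducible over Q and is the minimal polynomial of α.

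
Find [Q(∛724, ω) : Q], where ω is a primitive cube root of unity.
[Q(∛724, ω) : Q] = 6

[Q(∛724):Q] = 3 (min poly x^3 - 724, irreducible since 724 is not a perfect cube). [Q(ω):Q] = 2 (min poly x^2 + x + 1). Since Q(∛724) ⊂ R and ω ∉ R, we have ω ∉ Q(∛724), so x^2 + x + 1 remains irreducible over Q(∛724) and [Q(∛724, ω) : Q(∛724)] = 2. By the tower law, [Q(∛724, ω) : Q] = 3 · 2 = 6. (In fact Q(∛724, ω) is the splitting field of x^3 - 724 over Q.)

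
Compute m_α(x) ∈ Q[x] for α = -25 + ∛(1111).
m_α(x) = x^3 + 75x^2 + 1875x + 14514

Set β = α + 25 = ∛(1111), so β^3 = 1111. Then (α + 25)^3 - 1111 = 0, i.e. α is a root of g(x) = (x + 25)^3 - 1111 = x^3 + 75x^2 + 1875x + 14514. Since g(x) = h(x + 25) where h(x) = x^3 - 1111, and h is irreducible over Q (because 1111 is not a perfect cube, so h has no rational root, and a monic cubic with no rational root is irreducible), g is also irreducible (irreducibility is preserved under the substitution x → x + 25). Hence m_α(x) = x^3 + 75x^2 + 1875x + 14514.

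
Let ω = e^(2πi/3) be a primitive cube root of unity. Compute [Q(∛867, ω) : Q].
[Q(∛867, ω) : Q] = 6

[Q(∛867):Q] = 3 (min poly x^3 - 867, irreducible since 867 is not a perfect cube). [Q(ω):Q] = 2 (min poly x^2 + x + 1). Since Q(∛867) ⊂ R and ω ∉ R, we have ω ∉ Q(∛867), so x^2 + x + 1 remains irreducible over Q(∛867) and [Q(∛867, ω) : Q(∛867)] = 2. By the tower law, [Q(∛867, ω) : Q] = 3 · 2 = 6. (In fact Q(∛867, ω) is the splitting field of x^3 - 867 over Q.)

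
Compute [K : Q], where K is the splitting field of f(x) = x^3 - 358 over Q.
[K : Q] = 6

The roots of x^3 - 358 are ∛358, ω∛358, ω^2∛358 where ω = e^(2πi/3) is a primitive cube root of unity, so K = Q(∛358, ω). Now [Q(∛358):Q] = 3 (since 358 is not a perfect cube, x^3 - 358 is irreducible) and [Q(ω):Q] = 2. Both 2 and 3 divide [K:Q], and [K:Q] ≤ 3·2 = 6, so [K:Q] = 6. (Equivalently: Q(∛358) ⊂ R but ω ∉ R, so [K : Q(∛358)] = 2.)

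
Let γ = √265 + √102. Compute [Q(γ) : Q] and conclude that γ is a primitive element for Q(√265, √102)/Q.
[Q(γ) : Q] = 4 (equivalently, Q(γ) = Q(√265, √102))

Obviously Q(γ) ⊆ Q(√265, √102), and [Q(√265, √102):Q] = 4 (since 265, 102 are distinct squarefree integers > 1 with 27030 not a perfect square). To show equality we compute the minimal polynomial of γ. From γ = √265 + √102: γ^2 = 265 + 2√(27030) + 102 = 367 + 2√(27030), so γ^2 - 367 = 2√(27030); squaring, (γ^2 - 367)^2 = 4·27030, i.e. γ^4 - 734γ^2 + 134689 - 108120 = 0, i.e. γ^4 - 734γ^2 + 26569 = 0. So γ is a root of x^4 - 734x^2 + 26569. This polynomial is irreducible over Q: it has no rational root (each ±√265 ± √102 is irrational), and any factorization into two quadratics over Q would force √(27030) ∈ Q (pairing opposite roots) or √265, √102 ∈ Q (other pairings), all impossible. Hence [Q(γ):Q] = 4 = [Q(√265, √102):Q], so Q(γ) = Q(√265, √102).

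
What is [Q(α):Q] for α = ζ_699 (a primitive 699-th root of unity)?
[Q(α):Q] = 464

The minimal polynomial of ζ_699 over Q is the 699-th cyclotomic polynomial Φ_699(x), which is irreducible over Q and has degree φ(699) = 464. Hence [Q(α):Q] = φ(699) = 464.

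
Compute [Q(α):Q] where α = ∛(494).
[Q(α):Q] = 3

The minimal polynomial of α is x^3 - 494, irreducible over Q since 494 is not a perfect cube (so x^3 - 494 has no rational root). Hence [Q(α):Q] = deg(m_α) = 3.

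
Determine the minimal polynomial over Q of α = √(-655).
m_α(x) = x^2 + 655

α satisfies α^2 + 655 = 0, so x^2 + 655 annihilates α. Since d = -655 is squarefree and ≠ 1, it is not a perfect square in Q, so x^2 + 655 has no rational root and is therefore irreducible over Q (a degree-2 polynomial over a field is irreducible iff it has no root). Hence m_α(x) = x^2 + 655.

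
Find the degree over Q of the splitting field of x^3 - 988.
[K : Q] = 6

The roots of x^3 - 988 are ∛988, ω∛988, ω^2∛988 where ω = e^(2πi/3) is a primitive cube root of unity, so K = Q(∛988, ω). Now [Q(∛988):Q] = 3 (since 988 is not a perfect cube, x^3 - 988 is irreducible) and [Q(ω):Q] = 2. Both 2 and 3 divide [K:Q], and [K:Q] ≤ 3·2 = 6, so [K:Q] = 6. (Equivalently: Q(∛988) ⊂ R but ω ∉ R, so [K : Q(∛988)] = 2.)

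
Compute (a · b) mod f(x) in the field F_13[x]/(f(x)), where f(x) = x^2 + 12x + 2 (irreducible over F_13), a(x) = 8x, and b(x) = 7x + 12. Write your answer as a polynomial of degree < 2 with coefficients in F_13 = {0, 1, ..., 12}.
a · b ≡ 9x + 5 (mod f(x))

Multiply in F_13[x]: a(x)·b(x) = (8x)·(7x + 12) = 4x^2 + 5x. This has degree ≥ 2, so divide by f(x) over F_13: 4x^2 + 5x = (4)·(x^2 + 12x + 2) + (9x + 5). Hence a·b ≡ 9x + 5 (mod f). (F_13[x]/(f) is a field with 13^2 = 169 elements since f is irreducible of degree 2.)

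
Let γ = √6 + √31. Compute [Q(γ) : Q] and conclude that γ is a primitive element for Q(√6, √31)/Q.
[Q(γ) : Q] = 4 (equivalently, Q(γ) = Q(√6, √31))

Obviously Q(γ) ⊆ Q(√6, √31), and [Q(√6, √31):Q] = 4 (since 6, 31 are distinct squarefree integers > 1 with 186 not a perfect square). To show equality we compute the minimal polynomial of γ. From γ = √6 + √31: γ^2 = 6 + 2√(186) + 31 = 37 + 2√(186), so γ^2 - 37 = 2√(186); squaring, (γ^2 - 37)^2 = 4·186, i.e. γ^4 - 74γ^2 + 1369 - 744 = 0, i.e. γ^4 - 74γ^2 + 625 = 0. So γ is a root of x^4 - 74x^2 + 625. This polynomial is irreducible over Q: it has no rational root (each ±√6 ± √31 is irrational), and any factorization into two quadratics over Q would force √(186) ∈ Q (pairing opposite roots) or √6, √31 ∈ Q (other pairings), all impossible. Hence [Q(γ):Q] = 4 = [Q(√6, √31):Q], so Q(γ) = Q(√6, √31).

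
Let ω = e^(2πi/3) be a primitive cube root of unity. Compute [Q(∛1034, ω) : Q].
[Q(∛1034, ω) : Q] = 6

[Q(∛1034):Q] = 3 (min poly x^3 - 1034, irreducible since 1034 is not a perfect cube). [Q(ω):Q] = 2 (min poly x^2 + x + 1). Since Q(∛1034) ⊂ R and ω ∉ R, we have ω ∉ Q(∛1034), so x^2 + x + 1 remains irreducible over Q(∛1034) and [Q(∛1034, ω) : Q(∛1034)] = 2. By the tower law, [Q(∛1034, ω) : Q] = 3 · 2 = 6. (In fact Q(∛1034, ω) is the splitting field of x^3 - 1034 over Q.)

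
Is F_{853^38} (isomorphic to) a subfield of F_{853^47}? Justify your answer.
No: F_{853^38} is not a subfield of F_{853^47}

F_{p^m} embeds in F_{p^n} iff m | n. Here 38 ∤ 47 (since 47 = 1·38 + 9 with remainder 9 ≠ 0), so F_{853^38} is not a subfield of F_{853^47}. Equivalently: if it were, the tower law would give 38 = [F_{853^38}:F_853] dividing [F_{853^47}:F_853] = 47, contradiction.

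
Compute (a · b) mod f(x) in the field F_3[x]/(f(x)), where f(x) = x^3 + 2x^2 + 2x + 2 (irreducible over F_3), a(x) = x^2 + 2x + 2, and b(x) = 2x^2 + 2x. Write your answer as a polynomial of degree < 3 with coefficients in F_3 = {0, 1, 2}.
a · b ≡ 2x + 2 (mod f(x))

Multiply in F_3[x]: a(x)·b(x) = (x^2 + 2x + 2)·(2x^2 + 2x) = 2x^4 + 2x^2 + x. This has degree ≥ 3, so divide by f(x) over F_3: 2x^4 + 2x^2 + x = (2x + 2)·(x^3 + 2x^2 + 2x + 2) + (2x + 2). Hence a·b ≡ 2x + 2 (mod f). (F_3[x]/(f) is a field with 3^3 = 27 elements since f is irreducible of degree 3.)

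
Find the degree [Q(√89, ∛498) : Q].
[Q(√89, ∛498) : Q] = 6

Let L = Q(√89, ∛498). Since Q(√89) ⊂ L and [Q(√89):Q] = 2, the tower law gives 2 | [L:Q]. Likewise Q(∛498) ⊂ L with [Q(∛498):Q] = 3 (because 498 is not a perfect cube), so 3 | [L:Q]. As gcd(2,3) = 1, [L:Q] is divisible by 6. Conversely L is generated over Q by √89 and ∛498, so [L:Q] ≤ 2·3 = 6. Therefore [Q(√89, ∛498) : Q] = 6.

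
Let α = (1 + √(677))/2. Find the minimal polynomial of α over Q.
m_α(x) = x^2 - x - 169

From 2α - 1 = √(677), squaring gives (2α - 1)^2 = 677, i.e. 4α^2 - 4α + 1 = 677, so α^2 - α + (1 - 677)/4 = 0. Since 677 ≡ 1 (mod 4), (1 - 677)/4 = -169 ∈ Z. The polynomial x^2 - x - 169 has discriminant 1 - 4·(-169) = 677, which is not a perfect square in Q (d = 677 is squarefree and ≠ 1), so x^2 - x - 169 is irreducible over Q. It is the minimal polynomial of α.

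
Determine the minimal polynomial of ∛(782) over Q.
m_α(x) = x^3 - 782

α satisfies α^3 = 782, so x^3 - 782 annihilates α. By the rational root test, a rational root p/q (in lowest terms) of x^3 - 782 would satisfy p^3 = 782 q^3, forcing q = 1 and p^3 = 782; but 782 is not a perfect cube, contradiction. A monic cubic over Q with no rational root is irreducible (any nontrivial factorization would include a linear factor). Hence x^3 - 782 is the minimal polynomial of α, and in particular [Q(α):Q] = 3.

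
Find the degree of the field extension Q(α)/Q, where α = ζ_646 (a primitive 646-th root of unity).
[Q(α):Q] = 288

The minimal polynomial of ζ_646 over Q is the 646-th cyclotomic polynomial Φ_646(x), which is irreducible over Q and has degree φ(646) = 288. Hence [Q(α):Q] = φ(646) = 288.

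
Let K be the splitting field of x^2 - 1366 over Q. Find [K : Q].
[K : Q] = 2

f(x) = x^2 - 1366 factors as (x - √1366)(x + √1366). The splitting field is K = Q(√1366). Since 1366 is squarefree and > 1, it is not a perfect square, so x^2 - 1366 is irreducible over Q and [Q(√1366) : Q] = 2. Hence [K : Q] = 2.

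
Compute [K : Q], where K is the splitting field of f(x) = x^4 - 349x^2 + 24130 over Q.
[K : Q] = 4

Solving the quadratic in x^2: x^2 = (349 ± √(349^2 - 4·24130))/2 = (349 ± √25281)/2 = (349 ± 159)/2, giving x^2 = 254 or x^2 = 95. So f(x) = (x^2 - 254)(x^2 - 95) and the roots of f are ±√254, ±√95. Hence the splitting field is K = Q(√254, √95). Since 254 and 95 are distinct squarefree integers > 1, their product 24130 is not a perfect square, so √95 ∉ Q(√254). By the tower law [K:Q] = [Q(√254,√95):Q(√254)] · [Q(√254):Q] = 2 · 2 = 4.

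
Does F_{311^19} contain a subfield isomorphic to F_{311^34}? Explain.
No: F_{311^34} is not a subfield of F_{311^19}

F_{p^m} embeds in F_{p^n} iff m | n. Here 34 ∤ 19 (since 19 = 0·34 + 19 with remainder 19 ≠ 0), so F_{311^34} is not a subfield of F_{311^19}. Equivalently: if it were, the tower law would give 34 = [F_{311^34}:F_311] dividing [F_{311^19}:F_311] = 19, contradiction.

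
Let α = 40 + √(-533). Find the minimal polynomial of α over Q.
m_α(x) = x^2 - 80x + 2133

From α - 40 = √(-533), squaring gives (α - 40)^2 = -533, i.e. α^2 - 80α + 1600 = -533, so α^2 - 80α + 2133 = 0. The discriminant of x^2 - 80x + 2133 is (-80)^2 - 4·(2133) = 6400 - 8532 = -2132, and 4·(-533) is not a perfect square in Q since -533 is squarefree and ≠ 1. Hence x^2 - 80x + 2133 is irreducible over Q and is the minimal polynomial of α.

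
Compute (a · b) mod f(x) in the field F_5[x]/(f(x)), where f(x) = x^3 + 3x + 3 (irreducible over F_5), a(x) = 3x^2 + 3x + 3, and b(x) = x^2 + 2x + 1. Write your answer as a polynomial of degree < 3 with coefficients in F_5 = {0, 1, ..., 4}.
a · b ≡ 3x^2 + 3x + 1 (mod f(x))

Multiply in F_5[x]: a(x)·b(x) = (3x^2 + 3x + 3)·(x^2 + 2x + 1) = 3x^4 + 4x^3 + 2x^2 + 4x + 3. This has degree ≥ 3, so divide by f(x) over F_5: 3x^4 + 4x^3 + 2x^2 + 4x + 3 = (3x + 4)·(x^3 + 3x + 3) + (3x^2 + 3x + 1). Hence a·b ≡ 3x^2 + 3x + 1 (mod f). (F_5[x]/(f) is a field with 5^3 = 125 elements since f is irreducible of degree 3.)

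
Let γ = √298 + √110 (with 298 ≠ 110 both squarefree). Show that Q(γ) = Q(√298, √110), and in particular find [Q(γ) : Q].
[Q(γ) : Q] = 4 (equivalently, Q(γ) = Q(√298, √110))

Obviously Q(γ) ⊆ Q(√298, √110), and [Q(√298, √110):Q] = 4 (since 298, 110 are distinct squarefree integers > 1 with 32780 not a perfect square). To show equality we compute the minimal polynomial of γ. From γ = √298 + √110: γ^2 = 298 + 2√(32780) + 110 = 408 + 2√(32780), so γ^2 - 408 = 2√(32780); squaring, (γ^2 - 408)^2 = 4·32780, i.e. γ^4 - 816γ^2 + 166464 - 131120 = 0, i.e. γ^4 - 816γ^2 + 35344 = 0. So γ is a root of x^4 - 816x^2 + 35344. This polynomial is irreducible over Q: it has no rational root (each ±√298 ± √110 is irrational), and any factorization into two quadratics over Q would force √(32780) ∈ Q (pairing opposite roots) or √298, √110 ∈ Q (other pairings), all impossible. Hence [Q(γ):Q] = 4 = [Q(√298, √110):Q], so Q(γ) = Q(√298, √110).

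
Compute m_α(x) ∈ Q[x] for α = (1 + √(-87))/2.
m_α(x) = x^2 - x + 22

From 2α - 1 = √(-87), squaring gives (2α - 1)^2 = -87, i.e. 4α^2 - 4α + 1 = -87, so α^2 - α + (1 + 87)/4 = 0. Since -87 ≡ 1 (mod 4), (1 + 87)/4 = 22 ∈ Z. The polynomial x^2 - x + 22 has discriminant 1 - 4·(22) = -87, which is not a perfect square in Q (d = -87 is squarefree and ≠ 1), so x^2 - x + 22 is irreducible over Q. It is the minimal polynomial of α.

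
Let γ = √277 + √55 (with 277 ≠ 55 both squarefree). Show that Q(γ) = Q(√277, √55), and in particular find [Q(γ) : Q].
[Q(γ) : Q] = 4 (equivalently, Q(γ) = Q(√277, √55))

Obviously Q(γ) ⊆ Q(√277, √55), and [Q(√277, √55):Q] = 4 (since 277, 55 are distinct squarefree integers > 1 with 15235 not a perfect square). To show equality we compute the minimal polynomial of γ. From γ = √277 + √55: γ^2 = 277 + 2√(15235) + 55 = 332 + 2√(15235), so γ^2 - 332 = 2√(15235); squaring, (γ^2 - 332)^2 = 4·15235, i.e. γ^4 - 664γ^2 + 110224 - 60940 = 0, i.e. γ^4 - 664γ^2 + 49284 = 0. So γ is a root of x^4 - 664x^2 + 49284. This polynomial is irreducible over Q: it has no rational root (each ±√277 ± √55 is irrational), and any factorization into two quadratics over Q would force √(15235) ∈ Q (pairing opposite roots) or √277, √55 ∈ Q (other pairings), all impossible. Hence [Q(γ):Q] = 4 = [Q(√277, √55):Q], so Q(γ) = Q(√277, √55).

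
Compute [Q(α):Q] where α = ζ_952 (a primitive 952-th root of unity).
[Q(α):Q] = 384

The minimal polynomial of ζ_952 over Q is the 952-th cyclotomic polynomial Φ_952(x), which is irreducible over Q and has degree φ(952) = 384. Hence [Q(α):Q] = φ(952) = 384.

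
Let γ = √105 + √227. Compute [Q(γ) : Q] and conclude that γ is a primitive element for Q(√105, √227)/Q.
[Q(γ) : Q] = 4 (equivalently, Q(γ) = Q(√105, √227))

Obviously Q(γ) ⊆ Q(√105, √227), and [Q(√105, √227):Q] = 4 (since 105, 227 are distinct squarefree integers > 1 with 23835 not a perfect square). To show equality we compute the minimal polynomial of γ. From γ = √105 + √227: γ^2 = 105 + 2√(23835) + 227 = 332 + 2√(23835), so γ^2 - 332 = 2√(23835); squaring, (γ^2 - 332)^2 = 4·23835, i.e. γ^4 - 664γ^2 + 110224 - 95340 = 0, i.e. γ^4 - 664γ^2 + 14884 = 0. So γ is a root of x^4 - 664x^2 + 14884. This polynomial is irreducible over Q: it has no rational root (each ±√105 ± √227 is irrational), and any factorization into two quadratics over Q would force √(23835) ∈ Q (pairing opposite roots) or √105, √227 ∈ Q (other pairings), all impossible. Hence [Q(γ):Q] = 4 = [Q(√105, √227):Q], so Q(γ) = Q(√105, √227).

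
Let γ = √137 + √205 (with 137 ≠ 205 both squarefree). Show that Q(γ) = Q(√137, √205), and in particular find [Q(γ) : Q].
[Q(γ) : Q] = 4 (equivalently, Q(γ) = Q(√137, √205))

Obviously Q(γ) ⊆ Q(√137, √205), and [Q(√137, √205):Q] = 4 (since 137, 205 are distinct squarefree integers > 1 with 28085 not a perfect square). To show equality we compute the minimal polynomial of γ. From γ = √137 + √205: γ^2 = 137 + 2√(28085) + 205 = 342 + 2√(28085), so γ^2 - 342 = 2√(28085); squaring, (γ^2 - 342)^2 = 4·28085, i.e. γ^4 - 684γ^2 + 116964 - 112340 = 0, i.e. γ^4 - 684γ^2 + 4624 = 0. So γ is a root of x^4 - 684x^2 + 4624. This polynomial is irreducible over Q: it has no rational root (each ±√137 ± √205 is irrational), and any factorization into two quadratics over Q would force √(28085) ∈ Q (pairing opposite roots) or √137, √205 ∈ Q (other pairings), all impossible. Hence [Q(γ):Q] = 4 = [Q(√137, √205):Q], so Q(γ) = Q(√137, √205).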